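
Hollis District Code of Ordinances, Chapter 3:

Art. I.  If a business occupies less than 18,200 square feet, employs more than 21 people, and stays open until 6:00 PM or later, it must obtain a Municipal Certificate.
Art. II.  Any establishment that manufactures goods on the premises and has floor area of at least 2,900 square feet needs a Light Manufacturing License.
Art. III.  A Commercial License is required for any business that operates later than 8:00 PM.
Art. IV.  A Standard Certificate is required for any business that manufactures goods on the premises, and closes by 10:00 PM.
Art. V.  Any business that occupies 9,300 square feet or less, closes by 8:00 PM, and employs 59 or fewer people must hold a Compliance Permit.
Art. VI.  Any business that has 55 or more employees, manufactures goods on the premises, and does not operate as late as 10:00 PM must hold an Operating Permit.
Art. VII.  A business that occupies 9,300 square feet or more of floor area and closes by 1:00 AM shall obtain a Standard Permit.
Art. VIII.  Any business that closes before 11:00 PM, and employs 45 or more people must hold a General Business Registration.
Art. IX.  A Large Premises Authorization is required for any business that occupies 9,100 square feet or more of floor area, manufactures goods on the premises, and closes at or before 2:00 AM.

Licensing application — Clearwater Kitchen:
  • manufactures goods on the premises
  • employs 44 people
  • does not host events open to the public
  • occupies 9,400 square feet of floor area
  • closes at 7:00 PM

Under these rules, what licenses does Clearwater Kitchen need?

Large Premises Authorization, Light Manufacturing License, Municipal Certificate, Standard Certificate, Standard Permit

Art. I. floor area 9,400 square feet < 18,200 square feet; employees 44 > 21; closes 7:00 PM, after 6:00 PM → Municipal Certificate required.
Art. II. manufactures goods on the premises; floor area 9,400 square feet ≥ 2,900 square feet → Light Manufacturing License required.
Art. III. closes 7:00 PM, at/before 8:00 PM → Commercial License not required.
Art. IV. manufactures goods on the premises; closes 7:00 PM, at/before 10:00 PM → Standard Certificate required.
Art. V. floor area 9,400 square feet > 9,300 square feet; closes 7:00 PM, at/before 8:00 PM; employees 44 ≤ 59 → Compliance Permit not required.
Art. VI. employees 44 < 55; manufactures goods on the premises; closes 7:00 PM, at/before 10:00 PM → Operating Permit not required.
Art. VII. floor area 9,400 square feet ≥ 9,300 square feet; closes 7:00 PM, at/before 1:00 AM → Standard Permit required.
Art. VIII. closes 7:00 PM, at/before 11:00 PM; employees 44 < 45 → General Business Registration not required.
Art. IX. floor area 9,400 square feet ≥ 9,100 square feet; manufactures goods on the premises; closes 7:00 PM, at/before 2:00 AM → Large Premises Authorization required.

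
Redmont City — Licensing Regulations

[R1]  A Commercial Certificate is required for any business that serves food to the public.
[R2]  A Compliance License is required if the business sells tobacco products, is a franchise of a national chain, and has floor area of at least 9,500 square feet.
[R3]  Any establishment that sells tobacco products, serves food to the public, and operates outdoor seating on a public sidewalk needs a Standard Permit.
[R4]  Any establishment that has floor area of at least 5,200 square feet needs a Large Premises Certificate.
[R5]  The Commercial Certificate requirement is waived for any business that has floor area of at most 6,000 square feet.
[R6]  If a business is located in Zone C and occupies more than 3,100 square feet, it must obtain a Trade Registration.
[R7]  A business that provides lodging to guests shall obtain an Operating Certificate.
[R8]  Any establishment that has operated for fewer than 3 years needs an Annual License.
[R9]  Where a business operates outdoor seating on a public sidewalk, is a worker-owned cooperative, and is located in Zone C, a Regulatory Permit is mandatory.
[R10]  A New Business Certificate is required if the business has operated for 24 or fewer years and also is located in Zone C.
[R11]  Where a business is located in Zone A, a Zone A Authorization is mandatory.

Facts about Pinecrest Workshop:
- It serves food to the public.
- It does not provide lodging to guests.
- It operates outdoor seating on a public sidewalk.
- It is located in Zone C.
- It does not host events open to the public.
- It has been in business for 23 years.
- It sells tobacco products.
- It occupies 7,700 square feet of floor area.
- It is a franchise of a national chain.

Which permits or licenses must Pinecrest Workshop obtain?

Commercial Certificate, Large Premises Certificate, New Business Certificate, Standard Permit, Trade Registration

[R1] serves food to the public → Commercial Certificate required.
[R2] sells tobacco products; is a franchise of a national chain; floor area 7,700 square feet < 9,500 square feet → Compliance License not required.
[R3] sells tobacco products; serves food to the public; operates outdoor seating on a public sidewalk → Standard Permit required.
[R4] floor area 7,700 square feet ≥ 5,200 square feet → Large Premises Certificate required.
[R5] floor area 7,700 square feet > 6,000 square feet → Commercial Certificate exemption does not apply.
[R6] is located in Zone C; floor area 7,700 square feet > 3,100 square feet → Trade Registration required.
[R7] does not provide lodging to guests → Operating Certificate not required.
[R8] years in business 23 ≥ 3 → Annual License not required.
[R9] operates outdoor seating on a public sidewalk; is a franchise of a national chain (not: is a worker-owned cooperative); is located in Zone C → Regulatory Permit not required.
[R10] years in business 23 ≤ 24; is located in Zone C → New Business Certificate required.
[R11] is located in Zone C (not: is located in Zone A) → Zone A Authorization not required.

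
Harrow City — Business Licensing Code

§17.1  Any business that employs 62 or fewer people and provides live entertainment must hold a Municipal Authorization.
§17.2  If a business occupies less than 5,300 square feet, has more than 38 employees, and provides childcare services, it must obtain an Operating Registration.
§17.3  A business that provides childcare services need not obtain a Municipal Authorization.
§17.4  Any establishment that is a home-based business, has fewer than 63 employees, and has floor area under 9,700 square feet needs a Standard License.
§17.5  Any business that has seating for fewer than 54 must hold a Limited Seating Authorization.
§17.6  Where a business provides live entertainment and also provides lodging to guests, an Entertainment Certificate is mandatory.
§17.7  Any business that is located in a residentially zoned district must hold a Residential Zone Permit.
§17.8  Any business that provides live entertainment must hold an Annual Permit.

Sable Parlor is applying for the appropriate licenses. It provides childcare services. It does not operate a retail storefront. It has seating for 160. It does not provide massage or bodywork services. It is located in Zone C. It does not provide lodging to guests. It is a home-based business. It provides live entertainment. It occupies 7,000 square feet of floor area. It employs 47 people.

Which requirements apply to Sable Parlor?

§17.1 employees 47 ≤ 62; provides live entertainment → Municipal Authorization required.
§17.2 floor area 7,000 square feet ≥ 5,300 square feet; employees 47 > 38; provides childcare services → Operating Registration not required.
§17.3 provides childcare services → exempt from Municipal Authorization.
§17.4 is a home-based business; employees 47 < 63; floor area 7,000 square feet < 9,700 square feet → Standard License required.
§17.5 seating 160 ≥ 54 → Limited Seating Authorization not required.
§17.6 provides live entertainment; does not provide lodging to guests → Entertainment Certificate not required.
§17.7 is located in Zone C (not: is located in a residentially zoned district) → Residential Zone Permit not required.
§17.8 provides live entertainment → Annual Permit required.

Annual Permit, Standard License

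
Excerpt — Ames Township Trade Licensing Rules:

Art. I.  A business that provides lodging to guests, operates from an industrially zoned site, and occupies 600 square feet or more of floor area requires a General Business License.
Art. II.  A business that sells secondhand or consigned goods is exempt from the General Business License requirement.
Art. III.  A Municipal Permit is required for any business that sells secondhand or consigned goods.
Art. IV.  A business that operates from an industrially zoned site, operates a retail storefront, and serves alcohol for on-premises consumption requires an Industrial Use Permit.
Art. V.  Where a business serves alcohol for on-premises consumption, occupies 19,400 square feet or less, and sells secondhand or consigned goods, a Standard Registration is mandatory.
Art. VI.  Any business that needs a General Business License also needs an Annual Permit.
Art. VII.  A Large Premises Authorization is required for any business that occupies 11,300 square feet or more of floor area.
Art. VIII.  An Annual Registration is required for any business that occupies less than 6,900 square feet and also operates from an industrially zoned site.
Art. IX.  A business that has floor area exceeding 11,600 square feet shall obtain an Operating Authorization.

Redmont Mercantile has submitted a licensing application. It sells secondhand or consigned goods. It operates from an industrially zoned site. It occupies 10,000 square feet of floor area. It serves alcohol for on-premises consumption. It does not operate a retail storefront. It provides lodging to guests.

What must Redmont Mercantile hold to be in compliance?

Municipal Permit, Standard Registration

Art. I. provides lodging to guests; operates from an industrially zoned site; floor area 10,000 square feet ≥ 600 square feet → General Business License required.
Art. II. sells secondhand or consigned goods → exempt from General Business License.
Art. III. sells secondhand or consigned goods → Municipal Permit required.
Art. IV. operates from an industrially zoned site; does not operate a retail storefront; serves alcohol for on-premises consumption → Industrial Use Permit not required.
Art. V. serves alcohol for on-premises consumption; floor area 10,000 square feet ≤ 19,400 square feet; sells secondhand or consigned goods → Standard Registration required.
Art. VI. General Business License is not required → no effect.
Art. VII. floor area 10,000 square feet < 11,300 square feet → Large Premises Authorization not required.
Art. VIII. floor area 10,000 square feet ≥ 6,900 square feet; operates from an industrially zoned site → Annual Registration not required.
Art. IX. floor area 10,000 square feet ≤ 11,600 square feet → Operating Authorization not required.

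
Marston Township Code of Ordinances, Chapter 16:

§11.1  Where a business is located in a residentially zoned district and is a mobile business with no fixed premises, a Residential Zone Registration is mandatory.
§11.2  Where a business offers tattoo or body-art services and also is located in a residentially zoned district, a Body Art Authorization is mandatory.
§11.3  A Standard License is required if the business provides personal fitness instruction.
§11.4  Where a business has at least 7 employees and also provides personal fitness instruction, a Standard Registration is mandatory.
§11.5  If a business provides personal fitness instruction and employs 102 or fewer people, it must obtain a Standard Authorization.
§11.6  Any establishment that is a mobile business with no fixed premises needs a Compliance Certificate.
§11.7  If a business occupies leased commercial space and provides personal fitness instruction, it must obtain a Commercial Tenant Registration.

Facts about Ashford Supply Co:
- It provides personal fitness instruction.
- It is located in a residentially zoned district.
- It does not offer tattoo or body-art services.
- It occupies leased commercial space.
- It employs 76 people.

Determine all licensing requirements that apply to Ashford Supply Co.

§11.1 is located in a residentially zoned district; occupies leased commercial space (not: is a mobile business with no fixed premises) → Residential Zone Registration not required.
§11.2 does not offer tattoo or body-art services; is located in a residentially zoned district → Body Art Authorization not required.
§11.3 provides personal fitness instruction → Standard License required.
§11.4 employees 76 ≥ 7; provides personal fitness instruction → Standard Registration required.
§11.5 provides personal fitness instruction; employees 76 ≤ 102 → Standard Authorization required.
§11.6 occupies leased commercial space (not: is a mobile business with no fixed premises) → Compliance Certificate not required.
§11.7 occupies leased commercial space; provides personal fitness instruction → Commercial Tenant Registration required.

Commercial Tenant Registration, Standard Authorization, Standard License, Standard Registration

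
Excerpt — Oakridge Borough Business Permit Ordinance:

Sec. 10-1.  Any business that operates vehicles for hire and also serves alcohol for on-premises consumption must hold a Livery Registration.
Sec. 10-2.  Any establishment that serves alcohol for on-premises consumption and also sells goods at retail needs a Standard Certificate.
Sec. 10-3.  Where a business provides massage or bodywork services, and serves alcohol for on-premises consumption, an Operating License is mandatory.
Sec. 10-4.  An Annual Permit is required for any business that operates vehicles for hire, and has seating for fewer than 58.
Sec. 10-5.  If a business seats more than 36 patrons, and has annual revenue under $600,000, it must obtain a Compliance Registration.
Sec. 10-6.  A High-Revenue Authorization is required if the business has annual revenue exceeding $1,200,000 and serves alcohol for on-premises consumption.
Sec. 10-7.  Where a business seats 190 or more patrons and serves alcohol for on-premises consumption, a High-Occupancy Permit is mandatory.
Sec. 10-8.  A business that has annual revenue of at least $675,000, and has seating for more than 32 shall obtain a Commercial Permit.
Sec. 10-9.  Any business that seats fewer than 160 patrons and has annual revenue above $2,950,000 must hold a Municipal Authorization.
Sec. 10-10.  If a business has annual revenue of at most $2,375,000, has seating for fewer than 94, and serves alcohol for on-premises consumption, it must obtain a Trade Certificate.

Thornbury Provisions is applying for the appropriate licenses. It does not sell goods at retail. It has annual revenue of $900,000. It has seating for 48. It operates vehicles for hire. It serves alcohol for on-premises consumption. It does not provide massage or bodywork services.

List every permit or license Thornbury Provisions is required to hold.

Annual Permit, Commercial Permit, Livery Registration, Trade Certificate

Sec. 10-1. operates vehicles for hire; serves alcohol for on-premises consumption → Livery Registration required.
Sec. 10-2. serves alcohol for on-premises consumption; does not sell goods at retail → Standard Certificate not required.
Sec. 10-3. does not provide massage or bodywork services; serves alcohol for on-premises consumption → Operating License not required.
Sec. 10-4. operates vehicles for hire; seating 48 < 58 → Annual Permit required.
Sec. 10-5. seating 48 > 36; revenue $900,000 ≥ $600,000 → Compliance Registration not required.
Sec. 10-6. revenue $900,000 ≤ $1,200,000; serves alcohol for on-premises consumption → High-Revenue Authorization not required.
Sec. 10-7. seating 48 < 190; serves alcohol for on-premises consumption → High-Occupancy Permit not required.
Sec. 10-8. revenue $900,000 ≥ $675,000; seating 48 > 32 → Commercial Permit required.
Sec. 10-9. seating 48 < 160; revenue $900,000 ≤ $2,950,000 → Municipal Authorization not required.
Sec. 10-10. revenue $900,000 ≤ $2,375,000; seating 48 < 94; serves alcohol for on-premises consumption → Trade Certificate required.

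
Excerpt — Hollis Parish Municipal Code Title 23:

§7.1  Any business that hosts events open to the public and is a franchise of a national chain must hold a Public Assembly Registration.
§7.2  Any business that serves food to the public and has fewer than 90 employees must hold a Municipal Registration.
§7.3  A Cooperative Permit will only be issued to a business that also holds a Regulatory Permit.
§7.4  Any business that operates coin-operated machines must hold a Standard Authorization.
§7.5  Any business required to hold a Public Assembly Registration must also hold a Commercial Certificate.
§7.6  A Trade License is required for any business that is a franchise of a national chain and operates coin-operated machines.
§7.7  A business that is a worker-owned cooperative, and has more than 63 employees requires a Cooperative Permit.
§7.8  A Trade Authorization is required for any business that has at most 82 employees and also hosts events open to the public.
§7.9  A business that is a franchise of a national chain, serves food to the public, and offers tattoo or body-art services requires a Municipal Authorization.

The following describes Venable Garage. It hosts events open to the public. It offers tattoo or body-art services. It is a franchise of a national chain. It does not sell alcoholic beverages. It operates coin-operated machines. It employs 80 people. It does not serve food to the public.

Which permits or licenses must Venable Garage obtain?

§7.1 hosts events open to the public; is a franchise of a national chain → Public Assembly Registration required.
§7.2 does not serve food to the public; employees 80 < 90 → Municipal Registration not required.
§7.3 Cooperative Permit is not required → no effect.
§7.4 operates coin-operated machines → Standard Authorization required.
§7.5 Public Assembly Registration is required → Commercial Certificate also required.
§7.6 is a franchise of a national chain; operates coin-operated machines → Trade License required.
§7.7 is a franchise of a national chain (not: is a worker-owned cooperative); employees 80 > 63 → Cooperative Permit not required.
§7.8 employees 80 ≤ 82; hosts events open to the public → Trade Authorization required.
§7.9 is a franchise of a national chain; does not serve food to the public; offers tattoo or body-art services → Municipal Authorization not required.

Commercial Certificate, Public Assembly Registration, Standard Authorization, Trade Authorization, Trade License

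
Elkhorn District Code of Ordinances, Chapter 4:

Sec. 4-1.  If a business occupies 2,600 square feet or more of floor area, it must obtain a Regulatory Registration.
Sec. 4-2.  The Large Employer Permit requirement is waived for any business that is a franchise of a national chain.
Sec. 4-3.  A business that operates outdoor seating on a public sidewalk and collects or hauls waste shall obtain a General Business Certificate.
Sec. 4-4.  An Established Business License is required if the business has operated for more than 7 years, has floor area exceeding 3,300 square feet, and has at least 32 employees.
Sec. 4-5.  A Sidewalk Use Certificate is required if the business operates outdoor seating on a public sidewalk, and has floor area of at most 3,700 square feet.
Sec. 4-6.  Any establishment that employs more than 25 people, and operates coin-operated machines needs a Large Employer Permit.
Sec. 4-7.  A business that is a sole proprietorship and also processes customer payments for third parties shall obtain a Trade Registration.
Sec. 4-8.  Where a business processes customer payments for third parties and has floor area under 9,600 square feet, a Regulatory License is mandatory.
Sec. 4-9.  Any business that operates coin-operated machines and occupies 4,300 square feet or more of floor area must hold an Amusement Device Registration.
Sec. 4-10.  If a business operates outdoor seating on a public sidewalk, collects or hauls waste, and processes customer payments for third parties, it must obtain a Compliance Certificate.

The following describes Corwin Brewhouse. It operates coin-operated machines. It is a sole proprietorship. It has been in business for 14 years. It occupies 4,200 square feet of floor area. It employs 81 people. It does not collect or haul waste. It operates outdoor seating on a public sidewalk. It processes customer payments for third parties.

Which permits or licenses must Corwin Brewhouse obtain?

Established Business License, Large Employer Permit, Regulatory License, Regulatory Registration, Trade Registration

Sec. 4-1. floor area 4,200 square feet ≥ 2,600 square feet → Regulatory Registration required.
Sec. 4-2. is a sole proprietorship (not: is a franchise of a national chain) → Large Employer Permit exemption does not apply.
Sec. 4-3. operates outdoor seating on a public sidewalk; does not collect or haul waste → General Business Certificate not required.
Sec. 4-4. years in business 14 > 7; floor area 4,200 square feet > 3,300 square feet; employees 81 ≥ 32 → Established Business License required.
Sec. 4-5. operates outdoor seating on a public sidewalk; floor area 4,200 square feet > 3,700 square feet → Sidewalk Use Certificate not required.
Sec. 4-6. employees 81 > 25; operates coin-operated machines → Large Employer Permit required.
Sec. 4-7. is a sole proprietorship; processes customer payments for third parties → Trade Registration required.
Sec. 4-8. processes customer payments for third parties; floor area 4,200 square feet < 9,600 square feet → Regulatory License required.
Sec. 4-9. operates coin-operated machines; floor area 4,200 square feet < 4,300 square feet → Amusement Device Registration not required.
Sec. 4-10. operates outdoor seating on a public sidewalk; does not collect or haul waste; processes customer payments for third parties → Compliance Certificate not required.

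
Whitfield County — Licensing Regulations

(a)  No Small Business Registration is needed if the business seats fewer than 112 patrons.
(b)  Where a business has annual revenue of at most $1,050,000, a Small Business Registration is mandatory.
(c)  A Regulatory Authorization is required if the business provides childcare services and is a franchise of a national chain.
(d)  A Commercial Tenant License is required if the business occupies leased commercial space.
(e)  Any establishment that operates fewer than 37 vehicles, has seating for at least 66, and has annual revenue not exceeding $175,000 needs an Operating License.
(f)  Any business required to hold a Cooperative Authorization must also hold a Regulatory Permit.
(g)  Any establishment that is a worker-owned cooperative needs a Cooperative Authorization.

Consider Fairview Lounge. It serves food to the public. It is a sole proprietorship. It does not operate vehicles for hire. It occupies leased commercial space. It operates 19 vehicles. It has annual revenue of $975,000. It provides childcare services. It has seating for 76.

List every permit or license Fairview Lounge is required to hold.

(a) seating 76 < 112 → exempt from Small Business Registration.
(b) revenue $975,000 ≤ $1,050,000 → Small Business Registration required.
(c) provides childcare services; is a sole proprietorship (not: is a franchise of a national chain) → Regulatory Authorization not required.
(d) occupies leased commercial space → Commercial Tenant License required.
(e) vehicles 19 < 37; seating 76 ≥ 66; revenue $975,000 > $175,000 → Operating License not required.
(f) Cooperative Authorization is not required → no effect.
(g) is a sole proprietorship (not: is a worker-owned cooperative) → Cooperative Authorization not required.

Commercial Tenant License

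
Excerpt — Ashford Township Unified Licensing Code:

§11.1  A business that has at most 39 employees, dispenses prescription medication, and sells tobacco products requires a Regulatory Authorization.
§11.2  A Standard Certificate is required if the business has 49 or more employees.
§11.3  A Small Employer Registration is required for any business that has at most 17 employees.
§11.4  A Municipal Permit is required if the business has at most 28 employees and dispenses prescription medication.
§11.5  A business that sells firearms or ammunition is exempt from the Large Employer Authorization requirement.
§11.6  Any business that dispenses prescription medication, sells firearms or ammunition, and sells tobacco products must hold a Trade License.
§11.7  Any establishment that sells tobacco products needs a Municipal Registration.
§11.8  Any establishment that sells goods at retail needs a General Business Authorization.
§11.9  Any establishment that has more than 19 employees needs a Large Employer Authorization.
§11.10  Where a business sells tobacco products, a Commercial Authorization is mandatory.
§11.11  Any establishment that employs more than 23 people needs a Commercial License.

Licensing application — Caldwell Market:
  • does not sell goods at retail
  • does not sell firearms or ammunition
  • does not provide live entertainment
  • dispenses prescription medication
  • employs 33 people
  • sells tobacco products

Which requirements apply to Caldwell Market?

Commercial Authorization, Commercial License, Large Employer Authorization, Municipal Registration, Regulatory Authorization

§11.1 employees 33 ≤ 39; dispenses prescription medication; sells tobacco products → Regulatory Authorization required.
§11.2 employees 33 < 49 → Standard Certificate not required.
§11.3 employees 33 > 17 → Small Employer Registration not required.
§11.4 employees 33 > 28; dispenses prescription medication → Municipal Permit not required.
§11.5 does not sell firearms or ammunition → Large Employer Authorization exemption does not apply.
§11.6 dispenses prescription medication; does not sell firearms or ammunition; sells tobacco products → Trade License not required.
§11.7 sells tobacco products → Municipal Registration required.
§11.8 does not sell goods at retail → General Business Authorization not required.
§11.9 employees 33 > 19 → Large Employer Authorization required.
§11.10 sells tobacco products → Commercial Authorization required.
§11.11 employees 33 > 23 → Commercial License required.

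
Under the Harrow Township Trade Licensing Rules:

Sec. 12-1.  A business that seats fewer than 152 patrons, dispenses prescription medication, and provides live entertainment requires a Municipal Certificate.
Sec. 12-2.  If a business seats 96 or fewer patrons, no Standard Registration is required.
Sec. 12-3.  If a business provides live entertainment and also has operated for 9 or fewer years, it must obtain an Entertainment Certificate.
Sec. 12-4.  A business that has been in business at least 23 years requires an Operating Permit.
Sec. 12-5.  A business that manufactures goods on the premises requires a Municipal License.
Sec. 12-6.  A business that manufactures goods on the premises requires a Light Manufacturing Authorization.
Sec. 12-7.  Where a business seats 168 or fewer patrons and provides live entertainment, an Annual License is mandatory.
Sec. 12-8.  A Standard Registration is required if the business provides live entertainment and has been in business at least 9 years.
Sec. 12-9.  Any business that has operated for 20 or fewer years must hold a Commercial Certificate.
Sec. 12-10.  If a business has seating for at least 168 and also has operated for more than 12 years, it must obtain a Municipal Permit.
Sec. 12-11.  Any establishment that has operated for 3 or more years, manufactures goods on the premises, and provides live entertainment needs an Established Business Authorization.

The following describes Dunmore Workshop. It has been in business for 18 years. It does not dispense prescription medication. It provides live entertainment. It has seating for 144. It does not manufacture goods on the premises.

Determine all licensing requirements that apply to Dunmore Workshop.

Annual License, Commercial Certificate, Standard Registration

Sec. 12-1. seating 144 < 152; does not dispense prescription medication; provides live entertainment → Municipal Certificate not required.
Sec. 12-2. seating 144 > 96 → Standard Registration exemption does not apply.
Sec. 12-3. provides live entertainment; years in business 18 > 9 → Entertainment Certificate not required.
Sec. 12-4. years in business 18 < 23 → Operating Permit not required.
Sec. 12-5. does not manufacture goods on the premises → Municipal License not required.
Sec. 12-6. does not manufacture goods on the premises → Light Manufacturing Authorization not required.
Sec. 12-7. seating 144 ≤ 168; provides live entertainment → Annual License required.
Sec. 12-8. provides live entertainment; years in business 18 ≥ 9 → Standard Registration required.
Sec. 12-9. years in business 18 ≤ 20 → Commercial Certificate required.
Sec. 12-10. seating 144 < 168; years in business 18 > 12 → Municipal Permit not required.
Sec. 12-11. years in business 18 ≥ 3; does not manufacture goods on the premises; provides live entertainment → Established Business Authorization not required.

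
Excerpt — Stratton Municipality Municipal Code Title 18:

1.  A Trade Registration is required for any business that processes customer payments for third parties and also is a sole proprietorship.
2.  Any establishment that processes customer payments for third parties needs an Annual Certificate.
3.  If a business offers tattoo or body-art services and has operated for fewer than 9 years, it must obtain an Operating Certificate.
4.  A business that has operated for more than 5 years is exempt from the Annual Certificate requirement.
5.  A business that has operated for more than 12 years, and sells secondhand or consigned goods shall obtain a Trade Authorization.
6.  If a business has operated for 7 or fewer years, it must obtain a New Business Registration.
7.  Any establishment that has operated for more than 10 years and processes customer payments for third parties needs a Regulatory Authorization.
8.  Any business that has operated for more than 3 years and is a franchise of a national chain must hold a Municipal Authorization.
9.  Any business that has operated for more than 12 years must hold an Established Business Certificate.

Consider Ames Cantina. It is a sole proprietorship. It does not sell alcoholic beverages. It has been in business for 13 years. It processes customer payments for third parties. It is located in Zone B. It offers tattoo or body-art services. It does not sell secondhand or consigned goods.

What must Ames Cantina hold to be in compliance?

1. processes customer payments for third parties; is a sole proprietorship → Trade Registration required.
2. processes customer payments for third parties → Annual Certificate required.
3. offers tattoo or body-art services; years in business 13 ≥ 9 → Operating Certificate not required.
4. years in business 13 > 5 → exempt from Annual Certificate.
5. years in business 13 > 12; does not sell secondhand or consigned goods → Trade Authorization not required.
6. years in business 13 > 7 → New Business Registration not required.
7. years in business 13 > 10; processes customer payments for third parties → Regulatory Authorization required.
8. years in business 13 > 3; is a sole proprietorship (not: is a franchise of a national chain) → Municipal Authorization not required.
9. years in business 13 > 12 → Established Business Certificate required.

Established Business Certificate, Regulatory Authorization, Trade Registration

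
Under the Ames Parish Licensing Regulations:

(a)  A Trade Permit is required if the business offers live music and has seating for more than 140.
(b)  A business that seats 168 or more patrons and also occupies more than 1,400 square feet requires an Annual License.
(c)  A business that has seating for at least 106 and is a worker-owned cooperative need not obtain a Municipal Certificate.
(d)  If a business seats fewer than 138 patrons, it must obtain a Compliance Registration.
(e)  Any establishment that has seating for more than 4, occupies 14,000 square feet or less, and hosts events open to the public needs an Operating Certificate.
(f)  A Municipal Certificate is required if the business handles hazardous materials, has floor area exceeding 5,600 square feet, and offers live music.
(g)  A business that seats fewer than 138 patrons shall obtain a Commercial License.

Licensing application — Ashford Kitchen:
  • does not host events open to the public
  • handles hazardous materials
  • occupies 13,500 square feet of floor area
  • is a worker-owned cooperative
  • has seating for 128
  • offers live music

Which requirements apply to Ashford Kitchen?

Commercial License, Compliance Registration

(a) offers live music; seating 128 ≤ 140 → Trade Permit not required.
(b) seating 128 < 168; floor area 13,500 square feet > 1,400 square feet → Annual License not required.
(c) seating 128 ≥ 106; is a worker-owned cooperative → exempt from Municipal Certificate.
(d) seating 128 < 138 → Compliance Registration required.
(e) seating 128 > 4; floor area 13,500 square feet ≤ 14,000 square feet; does not host events open to the public → Operating Certificate not required.
(f) handles hazardous materials; floor area 13,500 square feet > 5,600 square feet; offers live music → Municipal Certificate required.
(g) seating 128 < 138 → Commercial License required.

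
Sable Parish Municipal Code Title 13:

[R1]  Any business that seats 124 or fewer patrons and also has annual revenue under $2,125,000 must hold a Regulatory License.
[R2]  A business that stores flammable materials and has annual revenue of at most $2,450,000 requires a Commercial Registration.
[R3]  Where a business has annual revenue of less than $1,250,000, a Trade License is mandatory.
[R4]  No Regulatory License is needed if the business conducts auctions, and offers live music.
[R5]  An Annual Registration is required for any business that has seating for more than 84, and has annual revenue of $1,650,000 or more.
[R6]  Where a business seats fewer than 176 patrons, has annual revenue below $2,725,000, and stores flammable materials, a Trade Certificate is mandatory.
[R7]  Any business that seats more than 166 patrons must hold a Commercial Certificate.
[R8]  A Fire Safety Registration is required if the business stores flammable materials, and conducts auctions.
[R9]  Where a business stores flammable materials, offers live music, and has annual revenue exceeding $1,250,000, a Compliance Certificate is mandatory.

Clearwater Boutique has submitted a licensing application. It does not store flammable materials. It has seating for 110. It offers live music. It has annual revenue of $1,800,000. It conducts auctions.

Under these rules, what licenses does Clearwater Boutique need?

Annual Registration

[R1] seating 110 ≤ 124; revenue $1,800,000 < $2,125,000 → Regulatory License required.
[R2] does not store flammable materials; revenue $1,800,000 ≤ $2,450,000 → Commercial Registration not required.
[R3] revenue $1,800,000 ≥ $1,250,000 → Trade License not required.
[R4] conducts auctions; offers live music → exempt from Regulatory License.
[R5] seating 110 > 84; revenue $1,800,000 ≥ $1,650,000 → Annual Registration required.
[R6] seating 110 < 176; revenue $1,800,000 < $2,725,000; does not store flammable materials → Trade Certificate not required.
[R7] seating 110 ≤ 166 → Commercial Certificate not required.
[R8] does not store flammable materials; conducts auctions → Fire Safety Registration not required.
[R9] does not store flammable materials; offers live music; revenue $1,800,000 > $1,250,000 → Compliance Certificate not required.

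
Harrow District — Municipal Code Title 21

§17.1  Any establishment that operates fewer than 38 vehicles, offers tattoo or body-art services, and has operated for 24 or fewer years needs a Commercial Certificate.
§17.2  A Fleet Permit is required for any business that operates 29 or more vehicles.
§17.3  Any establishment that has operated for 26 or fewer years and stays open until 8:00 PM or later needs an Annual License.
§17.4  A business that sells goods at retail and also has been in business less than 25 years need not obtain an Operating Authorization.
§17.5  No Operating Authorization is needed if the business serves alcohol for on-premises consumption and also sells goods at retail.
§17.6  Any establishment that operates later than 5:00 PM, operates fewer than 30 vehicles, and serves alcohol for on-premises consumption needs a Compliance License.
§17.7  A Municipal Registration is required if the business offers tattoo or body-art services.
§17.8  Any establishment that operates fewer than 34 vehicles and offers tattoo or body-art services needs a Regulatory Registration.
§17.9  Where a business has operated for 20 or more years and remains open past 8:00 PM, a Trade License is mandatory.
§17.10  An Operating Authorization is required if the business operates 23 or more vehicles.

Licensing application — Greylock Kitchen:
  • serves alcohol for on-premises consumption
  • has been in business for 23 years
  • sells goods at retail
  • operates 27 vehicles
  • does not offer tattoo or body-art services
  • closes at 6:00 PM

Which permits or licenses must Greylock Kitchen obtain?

Compliance License

§17.1 vehicles 27 < 38; does not offer tattoo or body-art services; years in business 23 ≤ 24 → Commercial Certificate not required.
§17.2 vehicles 27 < 29 → Fleet Permit not required.
§17.3 years in business 23 ≤ 26; closes 6:00 PM, at/before 8:00 PM → Annual License not required.
§17.4 sells goods at retail; years in business 23 < 25 → exempt from Operating Authorization.
§17.5 serves alcohol for on-premises consumption; sells goods at retail → exempt from Operating Authorization.
§17.6 closes 6:00 PM, after 5:00 PM; vehicles 27 < 30; serves alcohol for on-premises consumption → Compliance License required.
§17.7 does not offer tattoo or body-art services → Municipal Registration not required.
§17.8 vehicles 27 < 34; does not offer tattoo or body-art services → Regulatory Registration not required.
§17.9 years in business 23 ≥ 20; closes 6:00 PM, at/before 8:00 PM → Trade License not required.
§17.10 vehicles 27 ≥ 23 → Operating Authorization required.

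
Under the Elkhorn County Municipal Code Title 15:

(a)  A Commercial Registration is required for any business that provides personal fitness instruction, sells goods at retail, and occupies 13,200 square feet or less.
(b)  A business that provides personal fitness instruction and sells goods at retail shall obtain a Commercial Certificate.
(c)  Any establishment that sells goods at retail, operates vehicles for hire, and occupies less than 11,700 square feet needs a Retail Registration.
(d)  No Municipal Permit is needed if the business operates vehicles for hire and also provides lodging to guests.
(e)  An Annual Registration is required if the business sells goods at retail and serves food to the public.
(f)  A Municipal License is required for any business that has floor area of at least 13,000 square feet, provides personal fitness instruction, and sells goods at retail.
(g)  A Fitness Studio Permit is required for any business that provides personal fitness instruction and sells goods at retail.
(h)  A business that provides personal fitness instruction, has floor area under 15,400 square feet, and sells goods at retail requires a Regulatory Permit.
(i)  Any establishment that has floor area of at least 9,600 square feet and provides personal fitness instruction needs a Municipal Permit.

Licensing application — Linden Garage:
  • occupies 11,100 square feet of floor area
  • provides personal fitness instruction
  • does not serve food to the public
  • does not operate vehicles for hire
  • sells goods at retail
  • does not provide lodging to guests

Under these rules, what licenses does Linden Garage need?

Commercial Certificate, Commercial Registration, Fitness Studio Permit, Municipal Permit, Regulatory Permit

(a) provides personal fitness instruction; sells goods at retail; floor area 11,100 square feet ≤ 13,200 square feet → Commercial Registration required.
(b) provides personal fitness instruction; sells goods at retail → Commercial Certificate required.
(c) sells goods at retail; does not operate vehicles for hire; floor area 11,100 square feet < 11,700 square feet → Retail Registration not required.
(d) does not operate vehicles for hire; does not provide lodging to guests → Municipal Permit exemption does not apply.
(e) sells goods at retail; does not serve food to the public → Annual Registration not required.
(f) floor area 11,100 square feet < 13,000 square feet; provides personal fitness instruction; sells goods at retail → Municipal License not required.
(g) provides personal fitness instruction; sells goods at retail → Fitness Studio Permit required.
(h) provides personal fitness instruction; floor area 11,100 square feet < 15,400 square feet; sells goods at retail → Regulatory Permit required.
(i) floor area 11,100 square feet ≥ 9,600 square feet; provides personal fitness instruction → Municipal Permit required.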